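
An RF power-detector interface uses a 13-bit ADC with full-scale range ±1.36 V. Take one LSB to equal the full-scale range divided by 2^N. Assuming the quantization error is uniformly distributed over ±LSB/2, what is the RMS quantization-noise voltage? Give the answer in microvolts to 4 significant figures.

Full-scale range = 1.36 V − (-1.36 V) = 2.72 V.
One LSB is 2.72 V / 8192 = 332.031 µV.
V_rms = LSB/√12 = 332.031 µV / √12 = 95.85 µV.

95.85 µV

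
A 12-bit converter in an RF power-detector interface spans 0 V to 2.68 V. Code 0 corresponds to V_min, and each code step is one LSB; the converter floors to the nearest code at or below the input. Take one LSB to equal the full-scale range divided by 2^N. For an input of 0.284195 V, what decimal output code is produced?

434

Span = 2.68 V. LSB = 2.68 V / 2^12 ≈ 0.6543 mV.
V_in − V_min = 0.284195 − (0) = 0.284195 V.
Divide by LSB: 0.284195 × 4096/2.68 = 434.3518.
Truncating gives code 434.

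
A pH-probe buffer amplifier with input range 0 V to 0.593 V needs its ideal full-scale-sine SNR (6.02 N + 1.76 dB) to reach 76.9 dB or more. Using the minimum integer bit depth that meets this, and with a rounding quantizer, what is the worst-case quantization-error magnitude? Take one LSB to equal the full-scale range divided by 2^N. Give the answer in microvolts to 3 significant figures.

Full-scale range = 0.593 V.
Solving 6.02 N ≥ 76.9 − 1.76: N ≥ 12.482. Round up → N = 13.
LSB = 0.593 V ÷ 2^13 = 0.593/8192 V = 72.388 µV.
Half an LSB is 36.2 µV.

36.2 µV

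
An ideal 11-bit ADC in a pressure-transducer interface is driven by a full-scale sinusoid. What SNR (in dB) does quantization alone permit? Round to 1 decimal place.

68.0 dB

6.02(11) + 1.76 = 66.22 + 1.76 = 67.98 dB.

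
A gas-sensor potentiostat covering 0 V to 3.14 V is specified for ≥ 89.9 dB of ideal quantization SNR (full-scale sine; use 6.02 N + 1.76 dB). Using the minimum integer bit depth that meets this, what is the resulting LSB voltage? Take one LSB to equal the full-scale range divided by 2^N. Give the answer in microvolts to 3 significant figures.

95.8 µV

V_FS = 3.14 V.
6.02 N + 1.76 ≥ 89.9 gives N ≥ 14.641, so the minimum integer is 15.
Step size = 3.14/32768 V = 95.8 µV.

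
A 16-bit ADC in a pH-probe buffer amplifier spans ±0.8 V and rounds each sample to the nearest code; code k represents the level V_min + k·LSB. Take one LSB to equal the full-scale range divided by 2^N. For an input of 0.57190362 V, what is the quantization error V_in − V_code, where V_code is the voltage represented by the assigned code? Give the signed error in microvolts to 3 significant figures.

Span: 0.8 V − (-0.8 V) = 1.6 V. LSB = 1.6 V / 2^16 ≈ 24.41 µV.
Position in LSBs: (0.57190362 − (-0.8)) × 65536/1.6 = 56193.1723; rounding gives k = 56193.
V_code = -0.8 + (56193/65536) × 1.6 = 0.57189941406 V.
Error = V_in − V_code = 0.57190362 − (0.57189941406) = +4.21 µV.

+4.21 µV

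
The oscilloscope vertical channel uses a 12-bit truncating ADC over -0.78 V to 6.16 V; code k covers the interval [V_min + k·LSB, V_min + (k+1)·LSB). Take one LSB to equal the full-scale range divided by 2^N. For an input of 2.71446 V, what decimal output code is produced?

Span: 6.16 V − (-0.78 V) = 6.94 V. LSB = 6.94 V / 2^12 ≈ 1.694 mV.
(V_in − V_min) × 2^12/range = (2.71446 − (-0.78)) × 4096/6.94 = 2062.436.
Floor → code = 2062.

2062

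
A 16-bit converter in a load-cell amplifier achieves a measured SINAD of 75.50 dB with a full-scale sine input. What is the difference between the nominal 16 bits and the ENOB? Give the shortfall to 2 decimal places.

3.75 bits

N_eff = (75.50 − 1.76)/6.02 = 12.2492 bits.
Shortfall = 16 − 12.2492 = 3.7508 bits.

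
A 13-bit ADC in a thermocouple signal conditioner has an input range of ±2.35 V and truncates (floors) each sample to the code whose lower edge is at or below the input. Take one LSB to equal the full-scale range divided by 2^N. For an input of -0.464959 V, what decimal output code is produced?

The full-scale span is 2.35 − (-2.35) = 4.7 V. LSB = 4.7 V / 2^13 ≈ 0.5737 mV.
V_in − V_min = -0.464959 − (-2.35) = 1.885041 V.
Divide by LSB: 1.885041 × 8192/4.7 = 3285.5864.
Truncating gives code 3285.

3285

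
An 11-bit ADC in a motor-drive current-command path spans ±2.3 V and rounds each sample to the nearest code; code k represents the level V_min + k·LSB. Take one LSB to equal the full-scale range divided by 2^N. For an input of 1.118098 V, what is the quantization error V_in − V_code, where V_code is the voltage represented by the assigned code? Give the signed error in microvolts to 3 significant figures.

The full-scale span is 2.3 − (-2.3) = 4.6 V. LSB = 4.6 V / 2^11 ≈ 2.246 mV.
(V_in − V_min)/LSB = (1.118098 − (-2.3)) × 2048/4.6 = 1521.7967 → nearest code k = 1522.
V_code = -2.3 + (1522/2048) × 4.6 = 1.118554688 V.
V_in − V_code = 1.118098 − (1.118554688) = −457 µV.

−457 µV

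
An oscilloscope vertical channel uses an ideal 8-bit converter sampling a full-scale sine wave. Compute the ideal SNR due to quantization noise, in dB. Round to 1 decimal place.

For an ideal N-bit converter with full-scale sine input, SNR = 6.02 N + 1.76 dB. SNR = 6.02 × 8 + 1.76 = 48.16 + 1.76 = 49.92 dB.

49.9 dB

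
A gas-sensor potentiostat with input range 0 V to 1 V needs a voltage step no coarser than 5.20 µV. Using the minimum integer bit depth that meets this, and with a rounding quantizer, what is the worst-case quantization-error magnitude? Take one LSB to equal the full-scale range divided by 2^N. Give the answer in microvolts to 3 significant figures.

Range is 1 V.
Levels needed ≥ 1/5.20 µV = 192300. 2^18 = 262144 suffices, so N_min = 18.
LSB = 1 V / 2^18 = 3.8147 µV.
Max error for round-to-nearest is LSB/2 = 1.91 µV.

1.91 µV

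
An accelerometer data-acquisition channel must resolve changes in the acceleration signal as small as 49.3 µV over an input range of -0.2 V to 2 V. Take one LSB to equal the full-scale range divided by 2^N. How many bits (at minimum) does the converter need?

The full-scale span is 2 − (-0.2) = 2.2 V.
2.2 V / 49.3 µV = 44620. Since 2^15 = 32768 and 2^16 = 65536, N = 16.

16 bits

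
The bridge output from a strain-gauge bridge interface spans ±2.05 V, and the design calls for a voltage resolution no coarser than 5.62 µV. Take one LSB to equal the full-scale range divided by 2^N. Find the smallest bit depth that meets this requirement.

20 bits

Full-scale range = 2.05 V − (-2.05 V) = 4.1 V.
4.1 V / 5.62 µV = 729500. Since 2^19 = 524288 and 2^20 = 1048576, N = 20.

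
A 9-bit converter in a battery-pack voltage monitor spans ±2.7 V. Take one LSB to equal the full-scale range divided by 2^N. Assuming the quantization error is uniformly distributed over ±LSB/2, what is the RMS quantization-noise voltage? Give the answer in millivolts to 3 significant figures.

Range = 2.7 − (-2.7) = 5.4 V.
LSB = 5.4 V ÷ 2^9 = 5.4/512 V = 10.547 mV.
RMS of a uniform error over width LSB is LSB/√12 = 3.04 mV.

3.04 mV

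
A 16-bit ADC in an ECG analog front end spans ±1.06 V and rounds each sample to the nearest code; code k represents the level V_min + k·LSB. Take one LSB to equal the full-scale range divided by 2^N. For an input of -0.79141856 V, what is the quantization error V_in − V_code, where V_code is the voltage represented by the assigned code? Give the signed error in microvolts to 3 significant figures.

−9.26 µV

The full-scale span is 1.06 − (-1.06) = 2.12 V. LSB = 2.12 V / 2^16 ≈ 32.35 µV.
(V_in − V_min)/LSB = (-0.79141856 − (-1.06)) × 65536/2.12 = 8302.7138 → nearest code k = 8303.
V_code = -1.06 + (8303/65536) × 2.12 = -0.79140930176 V.
V_in − V_code = -0.79141856 − (-0.79140930176) = −9.26 µV.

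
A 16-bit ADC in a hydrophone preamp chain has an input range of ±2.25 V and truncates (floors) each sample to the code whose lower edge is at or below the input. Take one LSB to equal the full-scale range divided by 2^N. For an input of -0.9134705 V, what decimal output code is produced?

19464

Range = 2.25 − (-2.25) = 4.5 V. LSB = 4.5 V / 2^16 ≈ 68.66 µV.
(V_in − V_min) × 2^16/range = (-0.9134705 − (-2.25)) × 65536/4.5 = 19464.622.
Floor → code = 19464.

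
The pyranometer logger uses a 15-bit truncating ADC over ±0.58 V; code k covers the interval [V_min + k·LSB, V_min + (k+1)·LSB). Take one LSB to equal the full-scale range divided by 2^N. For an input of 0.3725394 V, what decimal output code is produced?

Full-scale range = 0.58 V − (-0.58 V) = 1.16 V. LSB = 1.16 V / 2^15 ≈ 35.40 µV.
code = ⌊(V_in − V_min)/LSB⌋ = ⌊(V_in − V_min) × 2^15 / range⌋
     = ⌊(0.3725394 − (-0.58)) × 32768 / 1.16⌋ = ⌊0.9525394 × 32768/1.16⌋
     = ⌊26907.596⌋ = 26907.

26907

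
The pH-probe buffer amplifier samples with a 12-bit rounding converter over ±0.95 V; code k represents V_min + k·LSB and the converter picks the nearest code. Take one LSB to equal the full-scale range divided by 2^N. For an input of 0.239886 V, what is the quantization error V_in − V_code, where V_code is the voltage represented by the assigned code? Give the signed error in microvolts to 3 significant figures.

+66.7 µV

Span: 0.95 V − (-0.95 V) = 1.9 V. LSB = 1.9 V / 2^12 ≈ 463.9 µV.
Position in LSBs: (0.239886 − (-0.95)) × 4096/1.9 = 2565.1437; rounding gives k = 2565.
V_code = V_min + k × range/2^12 = -0.95 + 2565 × 1.9/4096 = 0.2398193359 V.
V_in − V_code = 0.239886 − (0.2398193359) = +66.7 µV.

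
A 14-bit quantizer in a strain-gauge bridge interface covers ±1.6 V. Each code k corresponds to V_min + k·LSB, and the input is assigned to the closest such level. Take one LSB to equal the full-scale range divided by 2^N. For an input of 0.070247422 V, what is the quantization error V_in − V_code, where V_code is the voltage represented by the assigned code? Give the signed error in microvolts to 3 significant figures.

−65.1 µV

Range = 1.6 − (-1.6) = 3.2 V. LSB = 3.2 V / 2^14 ≈ 195.3 µV.
(V_in − V_min)/LSB = (0.070247422 − (-1.6)) × 16384/3.2 = 8551.6668 → nearest code k = 8552.
Reconstructed level: -1.6 + 8552 × 3.2/16384 V = 0.070312500000 V.
V_in − V_code = 0.070247422 − (0.070312500000) = −65.1 µV.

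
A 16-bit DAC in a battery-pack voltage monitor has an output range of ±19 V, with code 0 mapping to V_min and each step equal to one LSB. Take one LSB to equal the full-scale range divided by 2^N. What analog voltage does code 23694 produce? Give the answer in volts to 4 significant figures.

-5.261 V

The full-scale span is 19 − (-19) = 38 V. LSB = 38 V / 2^16.
V_out = -19 + 23694 × (38/65536) V
      = -19 V + 13.7386 V = -5.26141 V.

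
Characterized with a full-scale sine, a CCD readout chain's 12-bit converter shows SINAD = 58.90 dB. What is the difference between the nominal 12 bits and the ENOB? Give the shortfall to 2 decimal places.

N_eff = (58.90 − 1.76)/6.02 = 9.4917 bits.
12 − 9.4917 = 2.51 bits below nominal.

2.51 bits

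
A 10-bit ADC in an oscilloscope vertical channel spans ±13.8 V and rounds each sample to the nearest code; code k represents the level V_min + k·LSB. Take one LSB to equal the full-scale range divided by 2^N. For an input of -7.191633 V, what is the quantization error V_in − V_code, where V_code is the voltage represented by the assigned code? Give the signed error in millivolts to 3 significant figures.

The full-scale span is 13.8 − (-13.8) = 27.6 V. LSB = 27.6 V / 2^10 ≈ 26.95 mV.
(-7.191633 − (-13.8)) / LSB = 6.608367 × 1024/27.6 = 245.1800. Nearest integer: k = 245.
Reconstructed level: -13.8 + 245 × 27.6/1024 V = -7.196484375 V.
V_in − V_code = -7.191633 − (-7.196484375) = +4.85 mV.

+4.85 mV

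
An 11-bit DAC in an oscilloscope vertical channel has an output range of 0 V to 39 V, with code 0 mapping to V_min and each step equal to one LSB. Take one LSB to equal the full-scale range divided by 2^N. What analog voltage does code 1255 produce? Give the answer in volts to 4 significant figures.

23.90 V

Range is 39 V. LSB = 39 V / 2^11.
V_out = V_min + code × LSB = 0 V + 1255 × 39 V / 2048
      = 0 + 23.8989 = 23.8989 V.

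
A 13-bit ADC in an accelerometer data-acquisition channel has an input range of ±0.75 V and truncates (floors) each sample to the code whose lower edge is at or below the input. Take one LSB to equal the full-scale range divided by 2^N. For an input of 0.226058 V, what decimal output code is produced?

Full-scale range = 0.75 V − (-0.75 V) = 1.5 V. LSB = 1.5 V / 2^13 ≈ 183.1 µV.
(V_in − V_min) × 2^13/range = (0.226058 − (-0.75)) × 8192/1.5 = 5330.578.
Floor → code = 5330.

5330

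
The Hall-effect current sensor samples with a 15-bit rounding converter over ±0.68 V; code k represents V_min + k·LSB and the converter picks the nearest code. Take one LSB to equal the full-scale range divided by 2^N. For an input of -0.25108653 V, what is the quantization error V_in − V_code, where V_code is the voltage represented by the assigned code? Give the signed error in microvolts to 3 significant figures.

The full-scale span is 0.68 − (-0.68) = 1.36 V. LSB = 1.36 V / 2^15 ≈ 41.50 µV.
(-0.25108653 − (-0.68)) / LSB = 0.42891347 × 32768/1.36 = 10334.2916. Nearest integer: k = 10334.
Reconstructed level: -0.68 + 10334 × 1.36/32768 V = -0.25109863281 V.
e = -0.25108653 − (-0.25109863281) = +12.1 µV.

+12.1 µV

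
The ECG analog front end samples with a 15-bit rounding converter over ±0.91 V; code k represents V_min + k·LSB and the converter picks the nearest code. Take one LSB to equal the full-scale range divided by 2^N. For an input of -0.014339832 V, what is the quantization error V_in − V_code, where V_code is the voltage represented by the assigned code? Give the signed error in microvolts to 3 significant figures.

Full-scale range = 0.91 V − (-0.91 V) = 1.82 V. LSB = 1.82 V / 2^15 ≈ 55.54 µV.
Position in LSBs: (-0.014339832 − (-0.91)) × 32768/1.82 = 16125.8200; rounding gives k = 16126.
V_code = -0.91 + (16126/32768) × 1.82 = -0.014329833984 V.
V_in − V_code = -0.014339832 − (-0.014329833984) = −10.0 µV.

−10.0 µV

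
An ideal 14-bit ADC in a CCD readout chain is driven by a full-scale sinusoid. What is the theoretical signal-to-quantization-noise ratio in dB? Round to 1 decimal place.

6.02(14) + 1.76 = 84.28 + 1.76 = 86.04 dB.

86.0 dB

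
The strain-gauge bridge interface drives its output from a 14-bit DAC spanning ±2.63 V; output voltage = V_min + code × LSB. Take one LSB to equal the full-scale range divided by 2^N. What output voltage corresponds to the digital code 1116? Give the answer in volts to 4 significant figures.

-2.272 V

Range = 2.63 − (-2.63) = 5.26 V. LSB = 5.26 V / 2^14.
V_out = -2.63 + 1116 × (5.26/16384) V
      = -2.63 + 0.358286 = -2.27171 V.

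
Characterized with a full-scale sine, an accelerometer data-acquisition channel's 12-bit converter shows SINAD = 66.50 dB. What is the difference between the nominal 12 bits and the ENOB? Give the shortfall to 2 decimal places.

1.25 bits

Effective bits = (66.50 − 1.76)/6.02 = 10.7542.
Lost resolution: 12 − 10.7542 = 1.2458 bits.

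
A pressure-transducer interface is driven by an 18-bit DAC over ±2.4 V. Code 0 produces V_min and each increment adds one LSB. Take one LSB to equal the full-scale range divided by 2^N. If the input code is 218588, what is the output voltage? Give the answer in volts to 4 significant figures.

1.602 V

Range = 2.4 − (-2.4) = 4.8 V. LSB = 4.8 V / 2^18.
V_out = -2.4 + 218588 × (4.8/262144) V
      = -2.4 + 4.00247 = 1.60247 V.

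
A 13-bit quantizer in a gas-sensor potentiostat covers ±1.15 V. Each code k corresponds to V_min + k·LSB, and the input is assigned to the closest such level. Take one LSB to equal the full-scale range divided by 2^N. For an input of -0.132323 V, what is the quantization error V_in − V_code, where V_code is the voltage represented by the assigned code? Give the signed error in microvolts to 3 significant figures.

The full-scale span is 1.15 − (-1.15) = 2.3 V. LSB = 2.3 V / 2^13 ≈ 280.8 µV.
Position in LSBs: (-0.132323 − (-1.15)) × 8192/2.3 = 3624.7000; rounding gives k = 3625.
V_code = -1.15 + (3625/8192) × 2.3 = -0.1322387695 V.
e = -0.132323 − (-0.1322387695) = −84.2 µV.

−84.2 µV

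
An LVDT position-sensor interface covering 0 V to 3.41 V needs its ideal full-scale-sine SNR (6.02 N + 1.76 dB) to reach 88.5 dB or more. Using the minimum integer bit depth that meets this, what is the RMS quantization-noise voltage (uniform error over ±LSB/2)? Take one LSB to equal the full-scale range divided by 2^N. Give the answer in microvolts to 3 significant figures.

30.0 µV

Range is 3.41 V.
N ≥ (88.5 − 1.76)/6.02 = 14.409 → N_min = 15.
LSB = 3.41 V / 2^15 = 104.06 µV.
σ_q = LSB/√12 = 104.06 µV/3.4641 = 30.0 µV.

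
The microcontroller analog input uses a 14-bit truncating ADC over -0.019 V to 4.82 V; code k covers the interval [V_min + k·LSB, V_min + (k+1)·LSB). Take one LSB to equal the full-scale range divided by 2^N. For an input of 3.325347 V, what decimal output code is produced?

Range = 4.82 − (-0.019) = 4.839 V. LSB = 4.839 V / 2^14 ≈ 295.3 µV.
code = ⌊(V_in − V_min)/LSB⌋ = ⌊(V_in − V_min) × 2^14 / range⌋
     = ⌊(3.325347 − (-0.019)) × 16384 / 4.839⌋ = ⌊3.344347 × 16384/4.839⌋
     = ⌊11323.369⌋ = 11323.

11323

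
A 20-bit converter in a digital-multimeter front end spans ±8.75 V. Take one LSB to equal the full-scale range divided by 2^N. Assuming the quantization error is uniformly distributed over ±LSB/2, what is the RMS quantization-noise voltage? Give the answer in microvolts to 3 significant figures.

4.82 µV

Span: 8.75 V − (-8.75 V) = 17.5 V.
Step size = 17.5/1048576 V = 16.689 µV.
For a uniform distribution on [−LSB/2, +LSB/2], V_rms = LSB/√12 = 16.689 µV/3.4641 = 4.82 µV.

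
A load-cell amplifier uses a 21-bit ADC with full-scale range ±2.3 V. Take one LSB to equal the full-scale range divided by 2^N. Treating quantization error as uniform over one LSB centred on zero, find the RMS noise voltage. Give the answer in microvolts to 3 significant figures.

Full-scale range = 2.3 V − (-2.3 V) = 4.6 V.
LSB = 4.6 V / 2^21 = 2.1935 µV.
σ_q = LSB/√12 = 2.1935 µV/3.4641 = 0.633 µV.

0.633 µV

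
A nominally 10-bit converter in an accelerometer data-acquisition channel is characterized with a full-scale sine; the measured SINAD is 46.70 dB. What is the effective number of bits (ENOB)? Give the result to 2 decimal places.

7.47 bits

ENOB = (SINAD − 1.76) / 6.02 = (46.70 − 1.76) / 6.02 = 44.94 / 6.02 = 7.4651.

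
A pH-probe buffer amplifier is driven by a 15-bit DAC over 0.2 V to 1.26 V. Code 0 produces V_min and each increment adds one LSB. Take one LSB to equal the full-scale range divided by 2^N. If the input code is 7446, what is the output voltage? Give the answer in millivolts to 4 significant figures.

Span: 1.26 V − (0.2 V) = 1.06 V. LSB = 1.06 V / 2^15.
V_out = V_min + code × LSB = 0.2 V + 7446 × 1.06 V / 32768
      = 0.2 + 0.240868 = 0.440868 V.

440.9 mV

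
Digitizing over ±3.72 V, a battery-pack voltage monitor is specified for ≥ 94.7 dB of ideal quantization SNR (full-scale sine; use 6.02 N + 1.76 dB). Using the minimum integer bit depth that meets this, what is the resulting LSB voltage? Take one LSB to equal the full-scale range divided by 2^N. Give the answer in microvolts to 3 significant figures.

Full-scale range = 3.72 V − (-3.72 V) = 7.44 V.
Required N = ⌈(94.7 − 1.76)/6.02⌉ = ⌈15.439⌉ = 16.
One LSB is 7.44 V / 65536 = 114 µV.

114 µV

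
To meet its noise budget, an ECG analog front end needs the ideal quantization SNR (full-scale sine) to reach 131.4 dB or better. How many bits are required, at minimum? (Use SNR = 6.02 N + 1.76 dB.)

Required N = ⌈(131.4 − 1.76)/6.02⌉ = ⌈21.535⌉ = 22.

22 bits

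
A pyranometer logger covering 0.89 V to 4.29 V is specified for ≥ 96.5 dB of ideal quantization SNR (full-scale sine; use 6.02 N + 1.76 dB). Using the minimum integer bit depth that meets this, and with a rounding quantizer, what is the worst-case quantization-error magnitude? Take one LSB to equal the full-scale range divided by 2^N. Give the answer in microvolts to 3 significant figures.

The full-scale span is 4.29 − (0.89) = 3.4 V.
Solving 6.02 N ≥ 96.5 − 1.76: N ≥ 15.738. Round up → N = 16.
One LSB is 3.4 V / 65536 = 51.880 µV.
Half an LSB is 25.9 µV.

25.9 µV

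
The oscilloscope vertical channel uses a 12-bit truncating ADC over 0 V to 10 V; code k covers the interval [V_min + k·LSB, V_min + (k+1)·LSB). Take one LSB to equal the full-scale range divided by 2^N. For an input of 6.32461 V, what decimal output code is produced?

Full-scale range = 10 V. LSB = 10 V / 2^12 ≈ 2.441 mV.
(V_in − V_min) × 2^12/range = (6.32461 − (0)) × 4096/10 = 2590.560.
Floor → code = 2590.

2590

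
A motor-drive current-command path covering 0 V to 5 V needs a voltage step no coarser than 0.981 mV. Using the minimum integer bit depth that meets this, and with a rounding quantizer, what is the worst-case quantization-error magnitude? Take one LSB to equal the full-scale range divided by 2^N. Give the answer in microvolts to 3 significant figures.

305 µV

Span = 5 V.
Required number of levels: 5/0.981 mV = 5096.8; smallest N with 2^N ≥ that is 13.
LSB = 5 V / 2^13 = 0.61035 mV.
Max error for round-to-nearest is LSB/2 = 305 µV.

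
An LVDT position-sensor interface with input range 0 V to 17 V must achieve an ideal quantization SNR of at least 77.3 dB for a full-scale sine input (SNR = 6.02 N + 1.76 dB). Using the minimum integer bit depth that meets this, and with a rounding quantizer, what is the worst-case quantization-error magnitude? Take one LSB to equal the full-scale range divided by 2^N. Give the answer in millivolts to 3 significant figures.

Full-scale range = 17 V.
Solving 6.02 N ≥ 77.3 − 1.76: N ≥ 12.548. Round up → N = 13.
Step size = 17/8192 V = 2.0752 mV.
Half an LSB is 1.04 mV.

1.04 mV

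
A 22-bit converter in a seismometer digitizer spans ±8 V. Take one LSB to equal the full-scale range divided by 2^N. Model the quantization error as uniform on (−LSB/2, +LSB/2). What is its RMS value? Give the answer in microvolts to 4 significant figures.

Full-scale range = 8 V − (-8 V) = 16 V.
LSB = 16 V / 2^22 = 3.81470 µV.
σ_q = LSB/√12 = 3.81470 µV/3.4641 = 1.101 µV.

1.101 µV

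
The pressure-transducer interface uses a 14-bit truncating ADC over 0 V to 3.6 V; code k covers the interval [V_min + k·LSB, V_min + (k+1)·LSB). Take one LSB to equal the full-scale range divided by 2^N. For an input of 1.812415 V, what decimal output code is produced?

Full-scale range = 3.6 V. LSB = 3.6 V / 2^14 ≈ 219.7 µV.
code = ⌊(V_in − V_min)/LSB⌋ = ⌊(V_in − V_min) × 2^14 / range⌋
     = ⌊(1.812415 − (0)) × 16384 / 3.6⌋ = ⌊1.812415 × 16384/3.6⌋
     = ⌊8248.502⌋ = 8248.

8248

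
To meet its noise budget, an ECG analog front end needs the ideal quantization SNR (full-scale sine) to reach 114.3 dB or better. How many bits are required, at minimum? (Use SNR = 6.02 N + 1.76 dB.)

N ≥ (114.3 − 1.76)/6.02 = 18.694 → N_min = 19.

19 bits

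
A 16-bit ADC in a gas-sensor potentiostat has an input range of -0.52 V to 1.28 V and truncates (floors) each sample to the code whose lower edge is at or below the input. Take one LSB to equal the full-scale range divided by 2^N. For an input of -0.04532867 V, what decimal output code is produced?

Full-scale range = 1.28 V − (-0.52 V) = 1.8 V. LSB = 1.8 V / 2^16 ≈ 27.47 µV.
(V_in − V_min) × 2^16/range = (-0.04532867 − (-0.52)) × 65536/1.8 = 17282.256.
Floor → code = 17282.

17282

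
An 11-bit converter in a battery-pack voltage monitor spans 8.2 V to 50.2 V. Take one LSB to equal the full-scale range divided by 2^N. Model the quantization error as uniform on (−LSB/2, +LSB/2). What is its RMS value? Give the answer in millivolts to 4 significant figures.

5.920 mV

Full-scale range = 50.2 V − (8.2 V) = 42 V.
Step size = 42/2048 V = 20.5078 mV.
For a uniform distribution on [−LSB/2, +LSB/2], V_rms = LSB/√12 = 20.5078 mV/3.4641 = 5.920 mV.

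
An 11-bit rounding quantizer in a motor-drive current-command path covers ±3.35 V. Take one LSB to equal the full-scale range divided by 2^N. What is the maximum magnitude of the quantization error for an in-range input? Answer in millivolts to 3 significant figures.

The full-scale span is 3.35 − (-3.35) = 6.7 V.
LSB = 6.7 V ÷ 2^11 = 6.7/2048 V = 3.2715 mV.
Worst-case error for round-to-nearest is half an LSB: 1.64 mV.

1.64 mV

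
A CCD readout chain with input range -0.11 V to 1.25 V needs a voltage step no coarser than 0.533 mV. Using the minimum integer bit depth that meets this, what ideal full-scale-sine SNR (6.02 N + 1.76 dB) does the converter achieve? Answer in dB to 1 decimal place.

74.0 dB

Range = 1.25 − (-0.11) = 1.36 V.
1.36 V / 0.533 mV = 2552. Since 2^11 = 2048 and 2^12 = 4096, N = 12.
6.02(12) + 1.76 = 74.00 dB.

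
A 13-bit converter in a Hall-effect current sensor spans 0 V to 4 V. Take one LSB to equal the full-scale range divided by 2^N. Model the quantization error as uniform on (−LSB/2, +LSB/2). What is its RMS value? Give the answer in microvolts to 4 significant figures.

141.0 µV

Full-scale range = 4 V.
One LSB is 4 V / 8192 = 488.281 µV.
For a uniform distribution on [−LSB/2, +LSB/2], V_rms = LSB/√12 = 488.281 µV/3.4641 = 141.0 µV.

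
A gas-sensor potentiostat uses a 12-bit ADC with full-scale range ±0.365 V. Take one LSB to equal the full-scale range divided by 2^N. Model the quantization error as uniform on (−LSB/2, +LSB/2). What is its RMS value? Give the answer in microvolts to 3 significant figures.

51.4 µV

Range = 0.365 − (-0.365) = 0.73 V.
Step size = 0.73/4096 V = 178.22 µV.
V_rms = LSB/√12 = 178.22 µV / √12 = 51.4 µV.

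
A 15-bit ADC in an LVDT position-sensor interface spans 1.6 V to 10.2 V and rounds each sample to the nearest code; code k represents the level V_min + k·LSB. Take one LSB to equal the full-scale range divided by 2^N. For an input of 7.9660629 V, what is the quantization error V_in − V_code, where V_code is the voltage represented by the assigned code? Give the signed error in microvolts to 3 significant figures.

+47.3 µV

Range = 10.2 − (1.6) = 8.6 V. LSB = 8.6 V / 2^15 ≈ 262.5 µV.
(7.9660629 − (1.6)) / LSB = 6.3660629 × 32768/8.6 = 24256.1801. Nearest integer: k = 24256.
V_code = V_min + k × range/2^15 = 1.6 + 24256 × 8.6/32768 = 7.9660156250 V.
Error = V_in − V_code = 7.9660629 − (7.9660156250) = +47.3 µV.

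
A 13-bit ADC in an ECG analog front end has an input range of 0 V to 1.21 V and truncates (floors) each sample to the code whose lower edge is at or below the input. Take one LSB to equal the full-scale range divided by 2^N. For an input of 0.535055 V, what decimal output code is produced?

Range is 1.21 V. LSB = 1.21 V / 2^13 ≈ 147.7 µV.
code = ⌊(V_in − V_min)/LSB⌋ = ⌊(V_in − V_min) × 2^13 / range⌋
     = ⌊(0.535055 − (0)) × 8192 / 1.21⌋ = ⌊0.535055 × 8192/1.21⌋
     = ⌊3622.455⌋ = 3622.

3622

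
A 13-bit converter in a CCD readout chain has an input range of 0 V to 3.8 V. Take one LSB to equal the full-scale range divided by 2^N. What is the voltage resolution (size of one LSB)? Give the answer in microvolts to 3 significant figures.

464 µV

Range is 3.8 V.
Number of codes = 2^13 = 8192.
One LSB is 3.8 V / 8192 = 464 µV.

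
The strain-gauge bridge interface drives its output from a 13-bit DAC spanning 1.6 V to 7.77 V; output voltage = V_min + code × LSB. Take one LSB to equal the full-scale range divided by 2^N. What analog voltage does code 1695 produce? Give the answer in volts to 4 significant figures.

2.877 V

Span: 7.77 V − (1.6 V) = 6.17 V. LSB = 6.17 V / 2^13.
V_out = 1.6 + 1695 × (6.17/8192) V
      = 1.6 + 1.27663 = 2.87663 V.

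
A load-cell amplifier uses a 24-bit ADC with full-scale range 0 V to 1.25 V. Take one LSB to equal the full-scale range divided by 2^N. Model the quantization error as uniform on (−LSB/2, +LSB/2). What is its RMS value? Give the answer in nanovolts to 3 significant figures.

21.5 nV

Range is 1.25 V.
One LSB is 1.25 V / 16777216 = 74.506 nV.
For a uniform distribution on [−LSB/2, +LSB/2], V_rms = LSB/√12 = 74.506 nV/3.4641 = 21.5 nV.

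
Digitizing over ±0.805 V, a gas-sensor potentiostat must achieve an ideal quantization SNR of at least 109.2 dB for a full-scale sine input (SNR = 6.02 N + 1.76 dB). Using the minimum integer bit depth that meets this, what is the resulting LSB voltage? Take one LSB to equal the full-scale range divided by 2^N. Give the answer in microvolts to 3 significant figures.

Range = 0.805 − (-0.805) = 1.61 V.
Solving 6.02 N ≥ 109.2 − 1.76: N ≥ 17.847. Round up → N = 18.
Step size = 1.61/262144 V = 6.14 µV.

6.14 µV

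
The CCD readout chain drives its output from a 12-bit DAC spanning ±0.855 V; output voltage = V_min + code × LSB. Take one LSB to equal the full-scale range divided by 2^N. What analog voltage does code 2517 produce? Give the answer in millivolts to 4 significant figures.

The full-scale span is 0.855 − (-0.855) = 1.71 V. LSB = 1.71 V / 2^12.
V_out = V_min + code × LSB = -0.855 V + 2517 × 1.71 V / 4096
      = -0.855 V + 1.05080 V = 0.195798 V.

195.8 mV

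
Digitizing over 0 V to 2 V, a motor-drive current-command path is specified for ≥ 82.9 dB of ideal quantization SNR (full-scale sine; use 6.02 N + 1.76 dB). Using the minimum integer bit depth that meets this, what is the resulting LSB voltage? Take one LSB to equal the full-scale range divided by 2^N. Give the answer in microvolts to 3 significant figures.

Range is 2 V.
Solving 6.02 N ≥ 82.9 − 1.76: N ≥ 13.478. Round up → N = 14.
LSB = 2 V ÷ 2^14 = 2/16384 V = 122 µV.

122 µV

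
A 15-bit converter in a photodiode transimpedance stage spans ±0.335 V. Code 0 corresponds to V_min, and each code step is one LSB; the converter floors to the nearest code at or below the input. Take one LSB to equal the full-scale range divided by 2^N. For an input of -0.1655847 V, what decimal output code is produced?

Full-scale range = 0.335 V − (-0.335 V) = 0.67 V. LSB = 0.67 V / 2^15 ≈ 20.45 µV.
code = ⌊(V_in − V_min)/LSB⌋ = ⌊(V_in − V_min) × 2^15 / range⌋
     = ⌊(-0.1655847 − (-0.335)) × 32768 / 0.67⌋ = ⌊0.1694153 × 32768/0.67⌋
     = ⌊8285.672⌋ = 8285.

8285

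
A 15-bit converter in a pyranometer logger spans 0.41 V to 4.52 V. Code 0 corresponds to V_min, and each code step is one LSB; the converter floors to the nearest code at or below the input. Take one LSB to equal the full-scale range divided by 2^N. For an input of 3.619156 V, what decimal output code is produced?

Range = 4.52 − (0.41) = 4.11 V. LSB = 4.11 V / 2^15 ≈ 125.4 µV.
V_in − V_min = 3.619156 − (0.41) = 3.209156 V.
Divide by LSB: 3.209156 × 32768/4.11 = 25585.7965.
Truncating gives code 25585.

25585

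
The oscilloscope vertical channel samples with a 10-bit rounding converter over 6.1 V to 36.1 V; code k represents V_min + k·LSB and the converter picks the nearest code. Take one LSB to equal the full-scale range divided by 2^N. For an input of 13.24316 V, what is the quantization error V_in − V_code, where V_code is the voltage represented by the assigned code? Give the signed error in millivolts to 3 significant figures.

−5.28 mV

Full-scale range = 36.1 V − (6.1 V) = 30 V. LSB = 30 V / 2^10 ≈ 29.30 mV.
(V_in − V_min)/LSB = (13.24316 − (6.1)) × 1024/30 = 243.8199 → nearest code k = 244.
V_code = 6.1 + (244/1024) × 30 = 13.24843750 V.
e = 13.24316 − (13.24843750) = −5.28 mV.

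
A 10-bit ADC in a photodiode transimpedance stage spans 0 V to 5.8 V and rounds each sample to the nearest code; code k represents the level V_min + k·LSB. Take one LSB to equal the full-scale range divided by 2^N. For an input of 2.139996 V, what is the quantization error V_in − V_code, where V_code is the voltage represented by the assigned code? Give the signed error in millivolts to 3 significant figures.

Range is 5.8 V. LSB = 5.8 V / 2^10 ≈ 5.664 mV.
(2.139996 − (0)) / LSB = 2.139996 × 1024/5.8 = 377.8200. Nearest integer: k = 378.
Reconstructed level: 0 + 378 × 5.8/1024 V = 2.141015625 V.
e = 2.139996 − (2.141015625) = −1.02 mV.

−1.02 mV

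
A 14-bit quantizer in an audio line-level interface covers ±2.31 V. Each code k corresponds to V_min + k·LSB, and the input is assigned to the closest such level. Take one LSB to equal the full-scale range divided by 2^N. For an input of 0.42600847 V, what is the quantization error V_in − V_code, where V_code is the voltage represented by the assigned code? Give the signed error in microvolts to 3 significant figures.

Full-scale range = 2.31 V − (-2.31 V) = 4.62 V. LSB = 4.62 V / 2^14 ≈ 282.0 µV.
Position in LSBs: (0.42600847 − (-2.31)) × 16384/4.62 = 9702.7625; rounding gives k = 9703.
V_code = V_min + k × range/2^14 = -2.31 + 9703 × 4.62/16384 = 0.42607543945 V.
V_in − V_code = 0.42600847 − (0.42607543945) = −67.0 µV.

−67.0 µV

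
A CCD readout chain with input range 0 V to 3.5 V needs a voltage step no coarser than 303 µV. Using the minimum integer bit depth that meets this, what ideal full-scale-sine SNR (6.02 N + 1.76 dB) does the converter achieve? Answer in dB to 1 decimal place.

86.0 dB

Span = 3.5 V.
Levels needed ≥ 3.5/303 µV = 11550. 2^14 = 16384 suffices, so N_min = 14.
SNR = 6.02 × 14 + 1.76 = 86.04 dB.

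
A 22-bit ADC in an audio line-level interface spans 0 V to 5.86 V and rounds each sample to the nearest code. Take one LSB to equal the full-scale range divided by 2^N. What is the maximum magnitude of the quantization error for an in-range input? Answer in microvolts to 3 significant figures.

0.699 µV

Range is 5.86 V.
One LSB is 5.86 V / 4194304 = 1.3971 µV.
A rounding quantizer has |error| ≤ LSB/2 = 0.699 µV.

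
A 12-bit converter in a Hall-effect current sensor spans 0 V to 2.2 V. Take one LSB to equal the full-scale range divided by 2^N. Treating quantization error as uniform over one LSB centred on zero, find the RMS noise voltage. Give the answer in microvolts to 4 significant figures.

V_FS = 2.2 V.
LSB = 2.2 V / 2^12 = 0.537109 mV.
RMS of a uniform error over width LSB is LSB/√12 = 155.1 µV.

155.1 µV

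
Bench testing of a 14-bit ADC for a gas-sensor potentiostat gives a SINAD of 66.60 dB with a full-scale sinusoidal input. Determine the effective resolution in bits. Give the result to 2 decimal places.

(66.60 − 1.76) / 6.02 = 64.84/6.02 = 10.7708 effective bits.

10.77 bits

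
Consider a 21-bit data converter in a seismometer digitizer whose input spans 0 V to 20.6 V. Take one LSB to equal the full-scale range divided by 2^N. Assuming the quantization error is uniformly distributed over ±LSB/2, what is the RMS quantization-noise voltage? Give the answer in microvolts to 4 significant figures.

V_FS = 20.6 V.
One LSB is 20.6 V / 2097152 = 9.82285 µV.
σ_q = LSB/√12 = 9.82285 µV/3.4641 = 2.836 µV.

2.836 µV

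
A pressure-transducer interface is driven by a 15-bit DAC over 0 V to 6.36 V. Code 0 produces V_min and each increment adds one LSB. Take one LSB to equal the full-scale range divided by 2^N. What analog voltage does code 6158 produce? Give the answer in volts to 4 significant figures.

1.195 V

Span = 6.36 V. LSB = 6.36 V / 2^15.
V_out = V_min + code × LSB = 0 V + 6158 × 6.36 V / 32768
      = 0 + 1.19522 = 1.19522 V.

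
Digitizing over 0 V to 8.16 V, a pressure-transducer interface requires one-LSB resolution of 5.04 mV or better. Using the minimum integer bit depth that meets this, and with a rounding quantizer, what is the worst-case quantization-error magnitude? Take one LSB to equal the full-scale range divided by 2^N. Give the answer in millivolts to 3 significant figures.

Range is 8.16 V.
Required number of levels: 8.16/5.04 mV = 1619.0; smallest N with 2^N ≥ that is 11.
LSB = 8.16 V ÷ 2^11 = 8.16/2048 V = 3.9844 mV.
Max error for round-to-nearest is LSB/2 = 1.99 mV.

1.99 mV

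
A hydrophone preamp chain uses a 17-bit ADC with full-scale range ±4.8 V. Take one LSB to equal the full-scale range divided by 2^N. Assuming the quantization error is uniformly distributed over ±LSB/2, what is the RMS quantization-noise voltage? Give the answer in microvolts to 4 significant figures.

21.14 µV

Range = 4.8 − (-4.8) = 9.6 V.
Step size = 9.6/131072 V = 73.2422 µV.
V_rms = LSB/√12 = 73.2422 µV / √12 = 21.14 µV.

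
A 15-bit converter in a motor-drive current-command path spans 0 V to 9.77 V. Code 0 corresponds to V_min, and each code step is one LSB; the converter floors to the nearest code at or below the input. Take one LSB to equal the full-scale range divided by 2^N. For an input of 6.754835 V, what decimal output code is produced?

22655

V_FS = 9.77 V. LSB = 9.77 V / 2^15 ≈ 298.2 µV.
code = ⌊(V_in − V_min)/LSB⌋ = ⌊(V_in − V_min) × 2^15 / range⌋
     = ⌊(6.754835 − (0)) × 32768 / 9.77⌋ = ⌊6.754835 × 32768/9.77⌋
     = ⌊22655.316⌋ = 22655.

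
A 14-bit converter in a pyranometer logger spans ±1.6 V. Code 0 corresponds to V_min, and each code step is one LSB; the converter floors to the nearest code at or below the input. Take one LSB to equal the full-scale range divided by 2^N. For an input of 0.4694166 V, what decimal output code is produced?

10595

Span: 1.6 V − (-1.6 V) = 3.2 V. LSB = 3.2 V / 2^14 ≈ 195.3 µV.
(V_in − V_min) × 2^14/range = (0.4694166 − (-1.6)) × 16384/3.2 = 10595.413.
Floor → code = 10595.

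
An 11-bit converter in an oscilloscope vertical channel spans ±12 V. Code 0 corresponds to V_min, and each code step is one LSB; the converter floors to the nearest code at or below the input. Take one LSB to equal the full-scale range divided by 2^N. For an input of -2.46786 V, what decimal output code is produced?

Range = 12 − (-12) = 24 V. LSB = 24 V / 2^11 ≈ 11.72 mV.
(V_in − V_min) × 2^11/range = (-2.46786 − (-12)) × 2048/24 = 813.409.
Floor → code = 813.

813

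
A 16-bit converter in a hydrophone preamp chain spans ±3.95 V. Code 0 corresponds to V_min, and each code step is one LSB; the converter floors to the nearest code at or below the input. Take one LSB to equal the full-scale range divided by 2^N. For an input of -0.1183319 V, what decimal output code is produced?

31786

Full-scale range = 3.95 V − (-3.95 V) = 7.9 V. LSB = 7.9 V / 2^16 ≈ 120.5 µV.
V_in − V_min = -0.1183319 − (-3.95) = 3.8316681 V.
Divide by LSB: 3.8316681 × 65536/7.9 = 31786.3545.
Truncating gives code 31786.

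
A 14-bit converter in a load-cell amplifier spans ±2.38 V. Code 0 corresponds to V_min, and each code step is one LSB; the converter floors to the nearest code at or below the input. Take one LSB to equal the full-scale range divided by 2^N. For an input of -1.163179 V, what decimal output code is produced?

The full-scale span is 2.38 − (-2.38) = 4.76 V. LSB = 4.76 V / 2^14 ≈ 290.5 µV.
V_in − V_min = -1.163179 − (-2.38) = 1.216821 V.
Divide by LSB: 1.216821 × 16384/4.76 = 4188.3183.
Truncating gives code 4188.

4188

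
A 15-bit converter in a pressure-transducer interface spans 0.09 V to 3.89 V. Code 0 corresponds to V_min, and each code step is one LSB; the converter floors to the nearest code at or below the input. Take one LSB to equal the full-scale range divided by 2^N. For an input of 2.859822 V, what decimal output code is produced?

23884

Range = 3.89 − (0.09) = 3.8 V. LSB = 3.8 V / 2^15 ≈ 116.0 µV.
(V_in − V_min) × 2^15/range = (2.859822 − (0.09)) × 32768/3.8 = 23884.612.
Floor → code = 23884.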